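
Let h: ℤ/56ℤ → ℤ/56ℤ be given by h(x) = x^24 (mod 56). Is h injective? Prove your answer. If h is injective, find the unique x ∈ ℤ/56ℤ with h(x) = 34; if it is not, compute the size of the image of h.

h(1) = 1^24 = 1.
h(3): Repeated squaring mod 56: 3^1 ≡ 3, 3^2 ≡ 3² = 9, 3^4 ≡ 9² = 81 ≡ 25, 3^8 ≡ 25² = 625 ≡ 9, 3^16 ≡ 9² = 81 ≡ 25. Since 24 = 16 + 8, 3^24 ≡ 25·9: 25·9 = 225 ≡ 1. So 3^24 ≡ 1 (mod 56).
So h(1) = h(3) = 1 while 1 ≠ 3, thus h is not injective.
Since h is not injective, we determine |image(h)|. Computing x^24 mod 56 for each x (by repeated squaring, reducing mod 56 at every step), the values h(0), h(1), …, h(55) are: 0, 1, 8, 1, 8, 1, 8, 49, 8, 1, 8, 1, 8, 1, 0, 1, 8, 1, 8, 1, 8, 49, 8, 1, 8, 1, 8, 1, 0, 1, 8, 1, 8, 1, 8, 49, 8, 1, 8, 1, 8, 1, 0, 1, 8, 1, 8, 1, 8, 49, 8, 1, 8, 1, 8, 1.
The distinct values are {0, 1, 8, 49}; there are 4 of them.

4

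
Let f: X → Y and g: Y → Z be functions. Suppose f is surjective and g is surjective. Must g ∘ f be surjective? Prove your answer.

Let c ∈ Z. Since g is surjective, there is b ∈ Y with g(b) = c. Since f is surjective, there is a ∈ X with f(a) = b.
Then (g ∘ f)(a) = g(b) = c. Hence g ∘ f is surjective.

surjective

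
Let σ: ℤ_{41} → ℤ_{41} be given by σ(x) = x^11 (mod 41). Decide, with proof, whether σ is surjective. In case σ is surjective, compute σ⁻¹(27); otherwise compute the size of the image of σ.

3

Since 41 is prime, the nonzero elements of ℤ_{41} form a cyclic group of order 40.
As gcd(11, 40) = 1, raising to the 11th power is a bijection on this group: if u^11 ≡ v^11 then (uv^{−1})^11 = 1, and the only element of order dividing gcd(11, 40) = 1 is 1, so u = v.
With σ(0) = 0 this makes σ injective on all of ℤ_{41}, hence bijective (finite equal-size domain and codomain). In particular σ is surjective.
Since σ is surjective, we find the preimage of 27. The inverse of x ↦ x^11 on (ℤ_{41})^× is x ↦ x^11, because 11·11 = 121 = 3·40 + 1 ≡ 1 (mod 40) and x^{40} = 1 for x ≠ 0 (Fermat). So σ⁻¹(27) = 27^11 mod 41.
Repeated squaring mod 41: 27^1 ≡ 27, 27^2 ≡ 27² = 729 ≡ 32, 27^4 ≡ 32² = 1024 ≡ 40, 27^8 ≡ 40² = 1600 ≡ 1. Since 11 = 8 + 2 + 1, 27^11 ≡ 1·32·27: 1·32 = 32, then 32·27 = 864 ≡ 3. So 27^11 ≡ 3 (mod 41).
Hence σ⁻¹(27) = 3.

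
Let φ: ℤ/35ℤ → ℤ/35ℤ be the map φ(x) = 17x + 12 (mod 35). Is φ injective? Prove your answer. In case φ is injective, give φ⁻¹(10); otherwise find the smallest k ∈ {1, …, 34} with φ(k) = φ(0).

4

If φ(a) = φ(b), then 17a ≡ 17b (mod 35). Because gcd(17, 35) = 1, we may cancel 17 to get a ≡ b (mod 35).
Hence φ is injective.
We now compute 17⁻¹ mod 35 explicitly. Euclid's algorithm: 35 = 2·17 + 1; back-substituting gives 1 = 33·17 − 16·35, so 17⁻¹ ≡ 33 (mod 35).
Since φ is injective, we find φ⁻¹(10): we need 17x ≡ 10 − 12 ≡ 33 (mod 35). Using 17⁻¹ = 33: x ≡ 33·33 = 1089 = 31·35 + 4, so x = 4.
Check: φ(4) = 17·4 + 12 = 80 = 2·35 + 10 ≡ 10 (mod 35).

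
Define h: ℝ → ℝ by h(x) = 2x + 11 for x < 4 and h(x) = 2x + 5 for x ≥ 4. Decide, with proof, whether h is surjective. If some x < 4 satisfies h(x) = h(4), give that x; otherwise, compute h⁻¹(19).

1

Both pieces are strictly increasing (slopes 2 and 2), so each is injective on its own interval.
The left piece maps (−∞, 4) onto (−∞, 19); the right piece maps [4, ∞) onto [13, ∞).
The union (−∞, 19) ∪ [13, ∞) covers ℝ, so h is surjective.
For the follow-up: the images overlap, so an x < 4 with h(x) = h(4) exists. h(4) = 13; solving 2x + 11 = 13 for x < 4 gives x = (13 − 11)/2 = 1.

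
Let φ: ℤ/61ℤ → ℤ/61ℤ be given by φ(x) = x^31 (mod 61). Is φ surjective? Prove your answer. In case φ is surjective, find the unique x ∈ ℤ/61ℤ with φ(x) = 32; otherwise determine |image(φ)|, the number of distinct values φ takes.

29

Since 61 is prime, the nonzero elements of ℤ/61ℤ form a cyclic group of order 60.
As gcd(31, 60) = 1, raising to the 31st power is a bijection on this group: if x_1^31 ≡ x_2^31 then (x_1x_2^{−1})^31 = 1, and the only element of order dividing gcd(31, 60) = 1 is 1, so x_1 = x_2.
With φ(0) = 0 this makes φ injective on all of ℤ/61ℤ, hence bijective (finite equal-size domain and codomain). In particular φ is surjective.
Since φ is surjective, we find the preimage of 32. The inverse of x ↦ x^31 on (ℤ/61ℤ)^× is x ↦ x^31, because 31·31 = 961 = 16·60 + 1 ≡ 1 (mod 60) and x^{60} = 1 for x ≠ 0 (Fermat). So φ⁻¹(32) = 32^31 mod 61.
Repeated squaring mod 61: 32^1 ≡ 32, 32^2 ≡ 32² = 1024 ≡ 48, 32^4 ≡ 48² = 2304 ≡ 47, 32^8 ≡ 47² = 2209 ≡ 13, 32^16 ≡ 13² = 169 ≡ 47. Since 31 = 16 + 8 + 4 + 2 + 1, 32^31 ≡ 47·13·47·48·32: 47·13 = 611 ≡ 1, then 1·47 = 47, then 47·48 = 2256 ≡ 60, then 60·32 = 1920 ≡ 29. So 32^31 ≡ 29 (mod 61).
Hence φ⁻¹(32) = 29.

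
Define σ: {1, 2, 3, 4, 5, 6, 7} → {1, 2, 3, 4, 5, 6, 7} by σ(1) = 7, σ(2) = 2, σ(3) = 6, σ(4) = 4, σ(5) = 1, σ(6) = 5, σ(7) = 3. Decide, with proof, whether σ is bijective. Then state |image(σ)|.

7

The values 7, 2, 6, 4, 1, 5, 3 are a permutation of {1, 2, 3, 4, 5, 6, 7}: each element appears exactly once.
So σ is injective and surjective, hence bijective.
The image of σ is {1, 2, 3, 4, 5, 6, 7}, which has 7 elements.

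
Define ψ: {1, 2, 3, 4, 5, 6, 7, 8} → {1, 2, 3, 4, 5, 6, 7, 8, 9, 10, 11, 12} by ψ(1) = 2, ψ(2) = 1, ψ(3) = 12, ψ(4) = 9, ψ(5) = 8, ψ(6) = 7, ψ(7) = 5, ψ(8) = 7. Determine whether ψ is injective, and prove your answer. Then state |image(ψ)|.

7

ψ(6) = 7 = ψ(8) with 6 ≠ 8, so ψ is not injective.
The image of ψ is {1, 2, 5, 7, 8, 9, 12}, which has 7 elements.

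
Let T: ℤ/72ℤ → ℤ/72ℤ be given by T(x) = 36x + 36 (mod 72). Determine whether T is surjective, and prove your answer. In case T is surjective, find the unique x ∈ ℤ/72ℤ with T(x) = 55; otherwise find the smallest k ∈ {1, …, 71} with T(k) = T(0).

Since gcd(36, 72) = 36, we have 36x ≡ 0 (mod 36) for all x, so T(x) ≡ 0 (mod 36).
But 1 ≢ 0 (mod 36), so 1 ∈ ℤ/72ℤ has no preimage. So T is not surjective.
Since T is not surjective, we find the least positive k with T(k) = T(0): this means 36k ≡ 0 (mod 72), i.e. 72 ∣ 36k. Since gcd(36, 72) = 36, dividing through by 36 this holds exactly when 2 ∣ k.
The smallest positive such k is 2.

2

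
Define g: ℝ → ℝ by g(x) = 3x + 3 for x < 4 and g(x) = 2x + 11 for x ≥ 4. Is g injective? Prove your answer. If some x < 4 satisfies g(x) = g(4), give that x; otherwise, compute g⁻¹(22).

Both pieces are strictly increasing (slopes 3 and 2), so each is injective on its own interval.
The left piece maps (−∞, 4) onto (−∞, 15); the right piece maps [4, ∞) onto [19, ∞).
These images are disjoint, so no value is attained by both pieces. So g is injective.
Because the two images are disjoint, no x < 4 has g(x) = g(4), so we compute g⁻¹(22): 22 lies in [19, ∞), so solve 2x + 11 = 22: x = (22 − 11)/2 = 11/2.

11/2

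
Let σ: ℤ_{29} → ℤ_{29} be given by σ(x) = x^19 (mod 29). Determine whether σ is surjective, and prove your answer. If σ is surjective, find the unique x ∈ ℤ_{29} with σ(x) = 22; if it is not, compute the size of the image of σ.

5

Since 29 is prime, the nonzero elements of ℤ_{29} form a cyclic group of order 28.
As gcd(19, 28) = 1, raising to the 19th power is a bijection on this group: if x_1^19 ≡ x_2^19 then (x_1x_2^{−1})^19 = 1, and the only element of order dividing gcd(19, 28) = 1 is 1, so x_1 = x_2.
With σ(0) = 0 this makes σ injective on all of ℤ_{29}, hence bijective (finite equal-size domain and codomain). In particular σ is surjective.
Since σ is surjective, we find the preimage of 22. The inverse of x ↦ x^19 on (ℤ_{29})^× is x ↦ x^3, because 19·3 = 57 = 2·28 + 1 ≡ 1 (mod 28) and x^{28} = 1 for x ≠ 0 (Fermat). So σ⁻¹(22) = 22^3 mod 29.
Repeated squaring mod 29: 22^1 ≡ 22, 22^2 ≡ 22² = 484 ≡ 20. Since 3 = 2 + 1, 22^3 ≡ 20·22: 20·22 = 440 ≡ 5. So 22^3 ≡ 5 (mod 29).
Hence σ⁻¹(22) = 5.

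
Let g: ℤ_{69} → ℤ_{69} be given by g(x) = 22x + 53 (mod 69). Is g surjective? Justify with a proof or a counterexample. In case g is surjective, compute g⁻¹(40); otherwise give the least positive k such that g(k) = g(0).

Since gcd(22, 69) = 1, 22 is invertible modulo 69. Euclid's algorithm: 69 = 3·22 + 3, 22 = 7·3 + 1; back-substituting gives 1 = 22·22 − 7·69, so 22⁻¹ ≡ 22 (mod 69).
Then y ↦ 22(y − 53) is a two-sided inverse to g, so every y ∈ ℤ_{69} has a preimage.
Therefore g is surjective.
Since g is surjective, we find g⁻¹(40): we need 22x ≡ 40 − 53 ≡ 56 (mod 69). Using 22⁻¹ = 22: x ≡ 22·56 = 1232 = 17·69 + 59, so x = 59.
Check: g(59) = 22·59 + 53 = 1351 = 19·69 + 40 ≡ 40 (mod 69).

59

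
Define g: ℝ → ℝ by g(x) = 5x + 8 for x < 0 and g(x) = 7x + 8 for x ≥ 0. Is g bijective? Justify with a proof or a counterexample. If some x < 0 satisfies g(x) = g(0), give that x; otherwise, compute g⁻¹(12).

4/7

Both pieces are strictly increasing (slopes 5 and 7), so each is injective on its own interval.
The left piece maps (−∞, 0) onto (−∞, 8); the right piece maps [0, ∞) onto [8, ∞).
Since 8 = 8, the images partition ℝ: g is injective and surjective, hence bijective.
Because the two images are disjoint, no x < 0 has g(x) = g(0), so we compute g⁻¹(12): 12 lies in [8, ∞), so solve 7x + 8 = 12: x = (12 − 8)/7 = 4/7.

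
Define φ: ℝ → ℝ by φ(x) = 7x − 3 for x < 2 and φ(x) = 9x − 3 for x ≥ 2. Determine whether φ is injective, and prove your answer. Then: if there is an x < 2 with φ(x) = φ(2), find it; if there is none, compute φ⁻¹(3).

Both pieces are strictly increasing (slopes 7 and 9), so each is injective on its own interval.
The left piece maps (−∞, 2) onto (−∞, 11); the right piece maps [2, ∞) onto [15, ∞).
These images are disjoint, so no value is attained by both pieces. So φ is injective.
Because the two images are disjoint, no x < 2 has φ(x) = φ(2), so we compute φ⁻¹(3): 3 lies in (−∞, 11), so solve 7x − 3 = 3: x = (3 + 3)/7 = 6/7.

6/7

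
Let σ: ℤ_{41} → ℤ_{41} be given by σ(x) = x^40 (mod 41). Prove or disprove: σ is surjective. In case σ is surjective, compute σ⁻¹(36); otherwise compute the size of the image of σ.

2

σ(1) = 1^40 = 1.
σ(2): Repeated squaring mod 41: 2^1 ≡ 2, 2^2 ≡ 2² = 4, 2^4 ≡ 4² = 16, 2^8 ≡ 16² = 256 ≡ 10, 2^16 ≡ 10² = 100 ≡ 18, 2^32 ≡ 18² = 324 ≡ 37. Since 40 = 32 + 8, 2^40 ≡ 37·10: 37·10 = 370 ≡ 1. So 2^40 ≡ 1 (mod 41).
So σ(1) = σ(2) = 1 while 1 ≠ 2, thus σ is not injective.
A non-injective map from the 41-element set ℤ_{41} to itself takes at most 40 distinct values, so it cannot be surjective. Therefore σ is not surjective.
Since σ is not surjective, we determine |image(σ)|. Computing x^40 mod 41 for each x (by repeated squaring, reducing mod 41 at every step), the values σ(0), σ(1), …, σ(40) are: 0, 1, 1, 1, 1, 1, 1, 1, 1, 1, 1, 1, 1, 1, 1, 1, 1, 1, 1, 1, 1, 1, 1, 1, 1, 1, 1, 1, 1, 1, 1, 1, 1, 1, 1, 1, 1, 1, 1, 1, 1.
The distinct values are {0, 1}; there are 2 of them.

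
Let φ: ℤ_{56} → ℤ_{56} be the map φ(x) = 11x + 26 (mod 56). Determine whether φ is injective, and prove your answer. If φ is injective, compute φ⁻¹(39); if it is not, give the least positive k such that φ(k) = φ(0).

Recall: injectivity means: for all u, v in the domain, φ(u) = φ(v) implies u = v.
Suppose φ(u) = φ(v) in ℤ_{56}. Then 11u + 26 ≡ 11v + 26 (mod 56), therefore 11(u − v) ≡ 0 (mod 56).
Since gcd(11, 56) = 1, 11 is invertible modulo 56, therefore u − v ≡ 0 (mod 56), i.e. u = v.
Hence φ is injective.
We now compute 11⁻¹ mod 56 explicitly. Euclid's algorithm: 56 = 5·11 + 1; back-substituting gives 1 = 51·11 − 10·56, so 11⁻¹ ≡ 51 (mod 56).
Since φ is injective, we find φ⁻¹(39): we need 11x ≡ 39 − 26 ≡ 13 (mod 56). Using 11⁻¹ = 51: x ≡ 51·13 = 663 = 11·56 + 47, so x = 47.
Check: φ(47) = 11·47 + 26 = 543 = 9·56 + 39 ≡ 39 (mod 56).

47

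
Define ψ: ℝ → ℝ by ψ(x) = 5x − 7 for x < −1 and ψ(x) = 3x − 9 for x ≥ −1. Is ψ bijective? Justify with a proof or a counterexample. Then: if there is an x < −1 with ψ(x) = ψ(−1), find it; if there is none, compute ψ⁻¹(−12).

-1

Both pieces are strictly increasing (slopes 5 and 3), so each is injective on its own interval.
The left piece maps (−∞, −1) onto (−∞, −12); the right piece maps [−1, ∞) onto [−12, ∞).
Since −12 = −12, the images partition ℝ: ψ is injective and surjective, hence bijective.
Because the two images are disjoint, no x < −1 has ψ(x) = ψ(−1), so we compute ψ⁻¹(−12): −12 lies in [−12, ∞), so solve 3x − 9 = −12: x = (−12 + 9)/3 = −1.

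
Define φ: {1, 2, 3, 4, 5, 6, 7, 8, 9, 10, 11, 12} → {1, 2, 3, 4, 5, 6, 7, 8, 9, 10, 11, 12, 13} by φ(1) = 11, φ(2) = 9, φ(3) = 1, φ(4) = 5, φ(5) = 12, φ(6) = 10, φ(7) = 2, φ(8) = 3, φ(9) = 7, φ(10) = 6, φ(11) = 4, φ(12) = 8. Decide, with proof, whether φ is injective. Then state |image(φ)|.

12

The values φ(1), …, φ(12) are 11, 9, 1, 5, 12, 10, 2, 3, 7, 6, 4, 8 — all distinct.
So φ(x_1) = φ(x_2) only when x_1 = x_2, and φ is injective.
The image of φ is {1, 2, 3, 4, 5, 6, 7, 8, 9, 10, 11, 12}, which has 12 elements.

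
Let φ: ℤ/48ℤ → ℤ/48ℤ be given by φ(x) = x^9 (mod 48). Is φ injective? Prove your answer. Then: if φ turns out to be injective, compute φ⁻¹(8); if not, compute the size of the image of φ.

φ(0) = 0^9 = 0.
φ(6): Repeated squaring mod 48: 6^1 ≡ 6, 6^2 ≡ 6² = 36, 6^4 ≡ 36² = 1296 ≡ 0, 6^8 ≡ 0² = 0. Since 9 = 8 + 1, 6^9 ≡ 0·6: 0·6 = 0. So 6^9 ≡ 0 (mod 48).
So φ(0) = φ(6) = 0 while 0 ≠ 6, therefore φ is not injective.
Since φ is not injective, we determine |image(φ)|. Computing x^9 mod 48 for each x (by repeated squaring, reducing mod 48 at every step), the values φ(0), φ(1), …, φ(47) are: 0, 1, 32, 3, 16, 5, 0, 7, 32, 9, 16, 11, 0, 13, 32, 15, 16, 17, 0, 19, 32, 21, 16, 23, 0, 25, 32, 27, 16, 29, 0, 31, 32, 33, 16, 35, 0, 37, 32, 39, 16, 41, 0, 43, 32, 45, 16, 47.
The distinct values are {0, 1, 3, 5, 7, 9, 11, 13, 15, 16, 17, 19, 21, 23, 25, 27, 29, 31, 32, 33, 35, 37, 39, 41, 43, 45, 47}; there are 27 of them.

27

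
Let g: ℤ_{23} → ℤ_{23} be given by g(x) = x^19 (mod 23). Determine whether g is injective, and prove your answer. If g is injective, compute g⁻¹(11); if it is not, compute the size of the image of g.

7

Since 23 is prime, the nonzero elements of ℤ_{23} form a cyclic group of order 22.
As gcd(19, 22) = 1, raising to the 19th power is a bijection on this group: if s^19 ≡ t^19 then (st^{−1})^19 = 1, and the only element of order dividing gcd(19, 22) = 1 is 1, so s = t.
With g(0) = 0 this makes g injective on all of ℤ_{23}, hence bijective (finite equal-size domain and codomain). In particular g is injective.
Since g is injective, we find the preimage of 11. The inverse of x ↦ x^19 on (ℤ_{23})^× is x ↦ x^7, because 19·7 = 133 = 6·22 + 1 ≡ 1 (mod 22) and x^{22} = 1 for x ≠ 0 (Fermat). So g⁻¹(11) = 11^7 mod 23.
Repeated squaring mod 23: 11^1 ≡ 11, 11^2 ≡ 11² = 121 ≡ 6, 11^4 ≡ 6² = 36 ≡ 13. Since 7 = 4 + 2 + 1, 11^7 ≡ 13·6·11: 13·6 = 78 ≡ 9, then 9·11 = 99 ≡ 7. So 11^7 ≡ 7 (mod 23).
Hence g⁻¹(11) = 7.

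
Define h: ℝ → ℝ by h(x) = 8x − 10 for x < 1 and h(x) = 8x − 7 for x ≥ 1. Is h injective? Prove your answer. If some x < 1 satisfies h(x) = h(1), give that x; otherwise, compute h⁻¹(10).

Both pieces are strictly increasing (slopes 8 and 8), so each is injective on its own interval.
The left piece maps (−∞, 1) onto (−∞, −2); the right piece maps [1, ∞) onto [1, ∞).
These images are disjoint, so no value is attained by both pieces. Therefore h is injective.
Because the two images are disjoint, no x < 1 has h(x) = h(1), so we compute h⁻¹(10): 10 lies in [1, ∞), so solve 8x − 7 = 10: x = (10 + 7)/8 = 17/8.

17/8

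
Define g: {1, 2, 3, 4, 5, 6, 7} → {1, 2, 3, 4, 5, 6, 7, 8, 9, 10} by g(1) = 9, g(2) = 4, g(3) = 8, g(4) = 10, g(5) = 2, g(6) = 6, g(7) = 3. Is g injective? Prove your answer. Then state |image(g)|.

The values g(1), …, g(7) are 9, 4, 8, 10, 2, 6, 3 — all distinct.
So g(x_1) = g(x_2) only when x_1 = x_2, and g is injective.
The image of g is {2, 3, 4, 6, 8, 9, 10}, which has 7 elements.

7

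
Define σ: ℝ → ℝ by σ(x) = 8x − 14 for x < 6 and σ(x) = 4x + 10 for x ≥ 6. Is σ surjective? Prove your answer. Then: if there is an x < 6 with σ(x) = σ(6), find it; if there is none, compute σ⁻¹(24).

19/4

Both pieces are strictly increasing (slopes 8 and 4), so each is injective on its own interval.
The left piece maps (−∞, 6) onto (−∞, 34); the right piece maps [6, ∞) onto [34, ∞).
These images together cover ℝ, so σ is surjective.
Because the two images are disjoint, no x < 6 has σ(x) = σ(6), so we compute σ⁻¹(24): 24 lies in (−∞, 34), so solve 8x − 14 = 24: x = (24 + 14)/8 = 19/4.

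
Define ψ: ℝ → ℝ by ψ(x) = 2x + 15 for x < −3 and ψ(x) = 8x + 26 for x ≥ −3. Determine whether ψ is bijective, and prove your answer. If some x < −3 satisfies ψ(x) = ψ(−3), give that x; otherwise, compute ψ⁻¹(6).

Both pieces are strictly increasing (slopes 2 and 8), so each is injective on its own interval.
The left piece maps (−∞, −3) onto (−∞, 9); the right piece maps [−3, ∞) onto [2, ∞).
These images overlap. In particular ψ(−3) = 2 (right piece), and solving 2x + 15 = 2 on the left piece gives x = −13/2 < −3.
So ψ(−13/2) = ψ(−3) with −13/2 ≠ −3, and ψ is not injective, hence not bijective. This x = −13/2 is the requested value below −3.

-13/2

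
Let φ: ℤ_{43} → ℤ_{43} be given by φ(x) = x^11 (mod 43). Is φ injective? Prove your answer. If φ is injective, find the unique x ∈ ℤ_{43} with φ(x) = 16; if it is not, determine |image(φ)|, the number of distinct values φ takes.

Since 43 is prime, the nonzero elements of ℤ_{43} form a cyclic group of order 42.
As gcd(11, 42) = 1, raising to the 11th power is a bijection on this group: if a^11 ≡ b^11 then (ab^{−1})^11 = 1, and the only element of order dividing gcd(11, 42) = 1 is 1, so a = b.
With φ(0) = 0 this makes φ injective on all of ℤ_{43}, hence bijective (finite equal-size domain and codomain). In particular φ is injective.
Since φ is injective, we find the preimage of 16. The inverse of x ↦ x^11 on (ℤ_{43})^× is x ↦ x^23, because 11·23 = 253 = 6·42 + 1 ≡ 1 (mod 42) and x^{42} = 1 for x ≠ 0 (Fermat). So φ⁻¹(16) = 16^23 mod 43.
Repeated squaring mod 43: 16^1 ≡ 16, 16^2 ≡ 16² = 256 ≡ 41, 16^4 ≡ 41² = 1681 ≡ 4, 16^8 ≡ 4² = 16, 16^16 ≡ 16² = 256 ≡ 41. Since 23 = 16 + 4 + 2 + 1, 16^23 ≡ 41·4·41·16: 41·4 = 164 ≡ 35, then 35·41 = 1435 ≡ 16, then 16·16 = 256 ≡ 41. So 16^23 ≡ 41 (mod 43).
Hence φ⁻¹(16) = 41.

41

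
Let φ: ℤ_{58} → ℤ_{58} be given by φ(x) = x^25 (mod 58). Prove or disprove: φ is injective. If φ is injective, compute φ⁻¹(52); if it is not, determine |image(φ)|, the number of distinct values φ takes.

36

Computing x^25 mod 58 for each x (by repeated squaring, reducing mod 58 at every step), the values φ(0), φ(1), …, φ(57) are: 0, 1, 40, 43, 34, 13, 38, 23, 26, 51, 56, 19, 12, 33, 50, 37, 54, 17, 10, 31, 36, 3, 6, 49, 16, 53, 44, 47, 28, 29, 30, 11, 14, 5, 42, 9, 52, 55, 22, 27, 48, 41, 4, 21, 8, 25, 46, 39, 2, 7, 32, 35, 20, 45, 24, 15, 18, 57.
Every element of ℤ_{58} appears exactly once in this list, so φ is a bijection, and in particular injective.
Since φ is injective, we read off the preimage of 52 from the same table: φ(36) = 52, so φ⁻¹(52) = 36.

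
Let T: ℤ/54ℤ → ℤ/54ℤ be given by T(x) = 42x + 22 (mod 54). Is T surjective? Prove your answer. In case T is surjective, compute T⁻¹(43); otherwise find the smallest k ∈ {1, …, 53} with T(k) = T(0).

9

Since gcd(42, 54) = 6, we have 42x ≡ 0 (mod 6) for all x, so T(x) ≡ 4 (mod 6).
But 0 ≢ 4 (mod 6), so 0 ∈ ℤ/54ℤ has no preimage. Hence T is not surjective.
Since T is not surjective, we find the least positive k with T(k) = T(0): this means 42k ≡ 0 (mod 54), i.e. 54 ∣ 42k. Since gcd(42, 54) = 6, dividing through by 6 this holds exactly when 9 ∣ 7k, and as gcd(7, 9) = 1, exactly when 9 ∣ k.
The smallest positive such k is 9.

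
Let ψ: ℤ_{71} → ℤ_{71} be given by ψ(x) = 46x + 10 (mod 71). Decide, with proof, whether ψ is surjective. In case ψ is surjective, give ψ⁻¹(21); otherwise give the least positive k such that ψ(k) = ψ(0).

Recall: surjectivity means every element of the codomain has a preimage under ψ.
Since gcd(46, 71) = 1, 46 is invertible modulo 71. Euclid's algorithm: 71 = 1·46 + 25, 46 = 1·25 + 21, 25 = 1·21 + 4, 21 = 5·4 + 1; back-substituting gives 1 = 17·46 − 11·71, so 46⁻¹ ≡ 17 (mod 71).
Then y ↦ 17(y − 10) is a two-sided inverse to ψ, so every y ∈ ℤ_{71} has a preimage.
Therefore ψ is surjective.
Since ψ is surjective, we find ψ⁻¹(21): we need 46x ≡ 21 − 10 ≡ 11 (mod 71). Using 46⁻¹ = 17: x ≡ 17·11 = 187 = 2·71 + 45, so x = 45.
Check: ψ(45) = 46·45 + 10 = 2080 = 29·71 + 21 ≡ 21 (mod 71).

45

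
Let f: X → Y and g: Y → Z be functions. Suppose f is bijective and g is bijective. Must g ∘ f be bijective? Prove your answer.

bijective

Injectivity: if g(f(a)) = g(f(b)) then f(a) = f(b) (g injective) so a = b (f injective).
Surjectivity: for c ∈ Z pick b with g(b) = c, then a with f(a) = b; then (g ∘ f)(a) = c.
So g ∘ f is bijective.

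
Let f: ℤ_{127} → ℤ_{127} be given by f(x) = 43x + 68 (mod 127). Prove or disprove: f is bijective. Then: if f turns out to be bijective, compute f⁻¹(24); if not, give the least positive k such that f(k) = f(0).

Suppose f(a) = f(b) in ℤ_{127}. Then 43a + 68 ≡ 43b + 68 (mod 127), therefore 43(a − b) ≡ 0 (mod 127).
Since gcd(43, 127) = 1, 43 is invertible modulo 127, therefore a − b ≡ 0 (mod 127), i.e. a = b.
We now compute 43⁻¹ mod 127 explicitly. Euclid's algorithm: 127 = 2·43 + 41, 43 = 1·41 + 2, 41 = 20·2 + 1; back-substituting gives 1 = 65·43 − 22·127, so 43⁻¹ ≡ 65 (mod 127).
Then y ↦ 65(y − 68) is a two-sided inverse to f, so every y ∈ ℤ_{127} has a preimage.
Therefore f is bijective.
Since f is bijective, we find f⁻¹(24): we need 43x ≡ 24 − 68 ≡ 83 (mod 127). Using 43⁻¹ = 65: x ≡ 65·83 = 5395 = 42·127 + 61, so x = 61.
Check: f(61) = 43·61 + 68 = 2691 = 21·127 + 24 ≡ 24 (mod 127).

61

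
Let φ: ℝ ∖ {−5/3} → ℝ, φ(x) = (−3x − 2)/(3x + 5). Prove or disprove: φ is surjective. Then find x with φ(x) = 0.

-2/3

If φ(x) = −1, cross-multiplying gives 3(−3x − 2) = −3(3x + 5), which simplifies to −6 = −15 — false.  So −1 has no preimage and φ is not surjective.
Solving φ(x) = 0: cross-multiplying gives −3x − 2 = 0(3x + 5), which rearranges to −3x = 2, so x = −2/3.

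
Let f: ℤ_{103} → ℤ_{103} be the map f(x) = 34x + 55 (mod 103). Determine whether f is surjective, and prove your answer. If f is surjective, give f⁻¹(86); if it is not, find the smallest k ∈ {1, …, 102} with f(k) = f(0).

10

Since gcd(34, 103) = 1, 34 is invertible modulo 103. Euclid's algorithm: 103 = 3·34 + 1; back-substituting gives 1 = 100·34 − 33·103, so 34⁻¹ ≡ 100 (mod 103).
Then y ↦ 100(y − 55) is a two-sided inverse to f, so every y ∈ ℤ_{103} has a preimage.
So f is surjective.
Since f is surjective, we compute f⁻¹(86): solve 34x + 55 ≡ 86 (mod 103), i.e. 34x ≡ 31 (mod 103).
Multiplying by 34⁻¹ = 100 gives x ≡ 100·31 = 3100 = 30·103 + 10 ≡ 10 (mod 103).
Check: f(10) = 34·10 + 55 = 395 = 3·103 + 86 ≡ 86 (mod 103).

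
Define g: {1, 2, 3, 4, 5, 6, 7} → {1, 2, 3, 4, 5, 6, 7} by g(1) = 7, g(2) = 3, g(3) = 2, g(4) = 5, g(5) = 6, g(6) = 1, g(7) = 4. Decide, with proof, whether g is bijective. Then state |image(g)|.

7

The values 7, 3, 2, 5, 6, 1, 4 are a permutation of {1, 2, 3, 4, 5, 6, 7}: each element appears exactly once.
So g is injective and surjective, hence bijective.
The image of g is {1, 2, 3, 4, 5, 6, 7}, which has 7 elements.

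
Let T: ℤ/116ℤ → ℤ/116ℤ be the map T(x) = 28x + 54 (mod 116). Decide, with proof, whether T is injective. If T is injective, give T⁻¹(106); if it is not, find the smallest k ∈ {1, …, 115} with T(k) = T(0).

We have gcd(28, 116) = 4 > 1. Taking u = 0 and v = 29: T(0) = 54 and T(29) = 28·29 + 54 = 866 ≡ 54 (mod 116).
So T(0) = T(29) while 0 ≠ 29, thus T is not injective.
Since T is not injective, we find the least positive k with T(k) = T(0): this means 28k ≡ 0 (mod 116), i.e. 116 ∣ 28k. Since gcd(28, 116) = 4, dividing through by 4 this holds exactly when 29 ∣ 7k, and as gcd(7, 29) = 1, exactly when 29 ∣ k.
The smallest positive such k is 29.

29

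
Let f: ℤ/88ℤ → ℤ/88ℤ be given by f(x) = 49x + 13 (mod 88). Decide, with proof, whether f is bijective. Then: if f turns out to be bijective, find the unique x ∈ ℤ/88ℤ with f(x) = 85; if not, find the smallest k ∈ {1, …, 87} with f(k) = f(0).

32

If f(a) = f(b), then 49a ≡ 49b (mod 88). Because gcd(49, 88) = 1, we may cancel 49 to get a ≡ b (mod 88).
We now compute 49⁻¹ mod 88 explicitly. Euclid's algorithm: 88 = 1·49 + 39, 49 = 1·39 + 10, 39 = 3·10 + 9, 10 = 1·9 + 1; back-substituting gives 1 = 9·49 − 5·88, so 49⁻¹ ≡ 9 (mod 88).
Then y ↦ 9(y − 13) is a two-sided inverse to f, so every y ∈ ℤ/88ℤ has a preimage.
Therefore f is bijective.
Since f is bijective, we find f⁻¹(85): we need 49x ≡ 85 − 13 ≡ 72 (mod 88). Using 49⁻¹ = 9: x ≡ 9·72 = 648 = 7·88 + 32, so x = 32.
Check: f(32) = 49·32 + 13 = 1581 = 17·88 + 85 ≡ 85 (mod 88).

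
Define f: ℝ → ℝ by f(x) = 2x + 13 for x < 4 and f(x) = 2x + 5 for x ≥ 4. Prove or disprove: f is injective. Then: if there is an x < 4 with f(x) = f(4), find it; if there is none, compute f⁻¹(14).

0

Both pieces are strictly increasing (slopes 2 and 2), so each is injective on its own interval.
The left piece maps (−∞, 4) onto (−∞, 21); the right piece maps [4, ∞) onto [13, ∞).
These images overlap. In particular f(4) = 13 (right piece), and solving 2x + 13 = 13 on the left piece gives x = 0 < 4.
So f(0) = f(4) with 0 ≠ 4, and f is not injective. This x = 0 is the requested value below 4.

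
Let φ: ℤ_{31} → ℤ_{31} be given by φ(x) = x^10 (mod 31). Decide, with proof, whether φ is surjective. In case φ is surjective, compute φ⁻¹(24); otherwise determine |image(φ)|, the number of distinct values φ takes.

4

φ(1) = 1^10 = 1.
φ(2): Repeated squaring mod 31: 2^1 ≡ 2, 2^2 ≡ 2² = 4, 2^4 ≡ 4² = 16, 2^8 ≡ 16² = 256 ≡ 8. Since 10 = 8 + 2, 2^10 ≡ 8·4: 8·4 = 32 ≡ 1. So 2^10 ≡ 1 (mod 31).
So φ(1) = φ(2) = 1 while 1 ≠ 2, thus φ is not injective.
A non-injective map from the 31-element set ℤ_{31} to itself takes at most 30 distinct values, so it cannot be surjective. Hence φ is not surjective.
Since φ is not surjective, we determine |image(φ)|. Computing x^10 mod 31 for each x (by repeated squaring, reducing mod 31 at every step), the values φ(0), φ(1), …, φ(30) are: 0, 1, 1, 25, 1, 5, 25, 25, 1, 5, 5, 5, 25, 5, 25, 1, 1, 25, 5, 25, 5, 5, 5, 1, 25, 25, 5, 1, 25, 1, 1.
The distinct values are {0, 1, 5, 25}; there are 4 of them.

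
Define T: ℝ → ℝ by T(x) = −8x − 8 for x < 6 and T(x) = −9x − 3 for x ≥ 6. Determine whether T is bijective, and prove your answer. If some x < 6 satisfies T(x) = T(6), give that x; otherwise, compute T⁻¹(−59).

56/9

Both pieces are strictly decreasing (slopes −8 and −9), so each is injective on its own interval.
The left piece maps (−∞, 6) onto (−56, ∞); the right piece maps [6, ∞) onto (−∞, −57].
The images leave a gap (−56 has no preimage), so T is not surjective, hence not bijective.
Because the two images are disjoint, no x < 6 has T(x) = T(6), so we compute T⁻¹(−59): −59 lies in (−∞, −57], so solve −9x − 3 = −59: x = (−59 + 3)/(−9) = 56/9.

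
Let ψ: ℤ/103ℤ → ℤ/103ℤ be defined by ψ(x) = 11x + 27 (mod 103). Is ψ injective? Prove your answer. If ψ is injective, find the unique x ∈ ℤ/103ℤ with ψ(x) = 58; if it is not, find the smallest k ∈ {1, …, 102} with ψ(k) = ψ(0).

If ψ(x_1) = ψ(x_2), then 11x_1 ≡ 11x_2 (mod 103). Because gcd(11, 103) = 1, we may cancel 11 to get x_1 ≡ x_2 (mod 103).
Hence ψ is injective.
We now compute 11⁻¹ mod 103 explicitly. Euclid's algorithm: 103 = 9·11 + 4, 11 = 2·4 + 3, 4 = 1·3 + 1; back-substituting gives 1 = 75·11 − 8·103, so 11⁻¹ ≡ 75 (mod 103).
Since ψ is injective, we compute ψ⁻¹(58): solve 11x + 27 ≡ 58 (mod 103), i.e. 11x ≡ 31 (mod 103).
Multiplying by 11⁻¹ = 75 gives x ≡ 75·31 = 2325 = 22·103 + 59 ≡ 59 (mod 103).
Check: ψ(59) = 11·59 + 27 = 676 = 6·103 + 58 ≡ 58 (mod 103).

59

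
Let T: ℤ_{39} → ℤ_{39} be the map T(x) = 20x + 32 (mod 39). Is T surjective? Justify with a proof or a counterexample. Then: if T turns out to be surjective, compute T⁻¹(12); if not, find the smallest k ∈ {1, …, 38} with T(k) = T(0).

38

Since gcd(20, 39) = 1, 20 is invertible modulo 39. Euclid's algorithm: 39 = 1·20 + 19, 20 = 1·19 + 1; back-substituting gives 1 = 2·20 − 1·39, so 20⁻¹ ≡ 2 (mod 39).
Then y ↦ 2(y − 32) is a two-sided inverse to T, so every y ∈ ℤ_{39} has a preimage.
Therefore T is surjective.
Since T is surjective, we find T⁻¹(12): we need 20x ≡ 12 − 32 ≡ 19 (mod 39). Using 20⁻¹ = 2: x ≡ 2·19 = 38, so x = 38.
Check: T(38) = 20·38 + 32 = 792 = 20·39 + 12 ≡ 12 (mod 39).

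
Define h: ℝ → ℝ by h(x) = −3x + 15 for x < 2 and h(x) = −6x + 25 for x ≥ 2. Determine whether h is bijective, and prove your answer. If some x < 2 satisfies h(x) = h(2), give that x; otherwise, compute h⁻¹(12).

Both pieces are strictly decreasing (slopes −3 and −6), so each is injective on its own interval.
The left piece maps (−∞, 2) onto (9, ∞); the right piece maps [2, ∞) onto (−∞, 13].
These images overlap. In particular h(2) = 13 (right piece), and solving −3x + 15 = 13 on the left piece gives x = 2/3 < 2.
So h(2/3) = h(2) with 2/3 ≠ 2, and h is not injective, hence not bijective. This x = 2/3 is the requested value below 2.

2/3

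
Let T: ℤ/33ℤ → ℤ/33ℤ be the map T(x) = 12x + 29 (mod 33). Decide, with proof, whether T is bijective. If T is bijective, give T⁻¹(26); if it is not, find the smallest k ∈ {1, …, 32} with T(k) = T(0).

By definition, T is injective if T(u) = T(v) implies u = v.
We have gcd(12, 33) = 3 > 1. Taking u = 0 and v = 11: T(0) = 29 and T(11) = 12·11 + 29 = 161 ≡ 29 (mod 33).
So T(0) = T(11) while 0 ≠ 11, so T is not injective, hence not bijective.
Since T is not bijective, we find the least positive k with T(k) = T(0): this means 12k ≡ 0 (mod 33), i.e. 33 ∣ 12k. Since gcd(12, 33) = 3, dividing through by 3 this holds exactly when 11 ∣ 4k, and as gcd(4, 11) = 1, exactly when 11 ∣ k.
The smallest positive such k is 11.

11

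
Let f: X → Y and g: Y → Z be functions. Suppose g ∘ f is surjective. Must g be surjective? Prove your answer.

Let c ∈ Z. Since g ∘ f is surjective, some a ∈ X has g(f(a)) = c. Then b = f(a) ∈ Y satisfies g(b) = c. So g is surjective.

surjective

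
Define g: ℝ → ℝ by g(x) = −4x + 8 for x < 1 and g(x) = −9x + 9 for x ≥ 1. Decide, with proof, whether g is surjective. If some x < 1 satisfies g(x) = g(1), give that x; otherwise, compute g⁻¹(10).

-1/2

Both pieces are strictly decreasing (slopes −4 and −9), so each is injective on its own interval.
The left piece maps (−∞, 1) onto (4, ∞); the right piece maps [1, ∞) onto (−∞, 0].
The union (4, ∞) ∪ (−∞, 0] omits the interval between 4 and 0; in particular 4 has no preimage. So g is not surjective.
Because the two images are disjoint, no x < 1 has g(x) = g(1), so we compute g⁻¹(10): 10 lies in (4, ∞), so solve −4x + 8 = 10: x = (10 − 8)/(−4) = −1/2.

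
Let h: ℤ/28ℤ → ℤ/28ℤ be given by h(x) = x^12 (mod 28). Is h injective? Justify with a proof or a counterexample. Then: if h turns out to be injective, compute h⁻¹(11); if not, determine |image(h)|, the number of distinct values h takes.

h(1) = 1^12 = 1.
h(3): Repeated squaring mod 28: 3^1 ≡ 3, 3^2 ≡ 3² = 9, 3^4 ≡ 9² = 81 ≡ 25, 3^8 ≡ 25² = 625 ≡ 9. Since 12 = 8 + 4, 3^12 ≡ 9·25: 9·25 = 225 ≡ 1. So 3^12 ≡ 1 (mod 28).
So h(1) = h(3) = 1 while 1 ≠ 3, thus h is not injective.
Since h is not injective, we determine |image(h)|. Computing x^12 mod 28 for each x (by repeated squaring, reducing mod 28 at every step), the values h(0), h(1), …, h(27) are: 0, 1, 8, 1, 8, 1, 8, 21, 8, 1, 8, 1, 8, 1, 0, 1, 8, 1, 8, 1, 8, 21, 8, 1, 8, 1, 8, 1.
The distinct values are {0, 1, 8, 21}; there are 4 of them.

4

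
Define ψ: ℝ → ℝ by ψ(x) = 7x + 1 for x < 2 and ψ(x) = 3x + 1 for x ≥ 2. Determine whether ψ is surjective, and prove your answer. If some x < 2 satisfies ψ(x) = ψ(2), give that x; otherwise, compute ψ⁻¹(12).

Both pieces are strictly increasing (slopes 7 and 3), so each is injective on its own interval.
The left piece maps (−∞, 2) onto (−∞, 15); the right piece maps [2, ∞) onto [7, ∞).
The union (−∞, 15) ∪ [7, ∞) covers ℝ, so ψ is surjective.
For the follow-up: the images overlap, so an x < 2 with ψ(x) = ψ(2) exists. ψ(2) = 7; solving 7x + 1 = 7 for x < 2 gives x = (7 − 1)/7 = 6/7.

6/7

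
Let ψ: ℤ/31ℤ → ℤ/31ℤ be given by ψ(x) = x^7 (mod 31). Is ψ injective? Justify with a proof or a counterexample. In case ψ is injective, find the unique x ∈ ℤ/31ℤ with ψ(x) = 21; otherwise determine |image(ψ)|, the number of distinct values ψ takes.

22

Since 31 is prime, the nonzero elements of ℤ/31ℤ form a cyclic group of order 30.
As gcd(7, 30) = 1, raising to the 7th power is a bijection on this group: if a^7 ≡ b^7 then (ab^{−1})^7 = 1, and the only element of order dividing gcd(7, 30) = 1 is 1, so a = b.
With ψ(0) = 0 this makes ψ injective on all of ℤ/31ℤ, hence bijective (finite equal-size domain and codomain). In particular ψ is injective.
Since ψ is injective, we find the preimage of 21. The inverse of x ↦ x^7 on (ℤ/31ℤ)^× is x ↦ x^13, because 7·13 = 91 = 3·30 + 1 ≡ 1 (mod 30) and x^{30} = 1 for x ≠ 0 (Fermat). So ψ⁻¹(21) = 21^13 mod 31.
Repeated squaring mod 31: 21^1 ≡ 21, 21^2 ≡ 21² = 441 ≡ 7, 21^4 ≡ 7² = 49 ≡ 18, 21^8 ≡ 18² = 324 ≡ 14. Since 13 = 8 + 4 + 1, 21^13 ≡ 14·18·21: 14·18 = 252 ≡ 4, then 4·21 = 84 ≡ 22. So 21^13 ≡ 22 (mod 31).
Hence ψ⁻¹(21) = 22.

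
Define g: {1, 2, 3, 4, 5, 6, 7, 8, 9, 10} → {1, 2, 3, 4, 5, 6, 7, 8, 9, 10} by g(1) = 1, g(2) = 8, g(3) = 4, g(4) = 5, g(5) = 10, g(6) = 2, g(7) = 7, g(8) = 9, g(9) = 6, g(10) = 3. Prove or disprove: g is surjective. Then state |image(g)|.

10

Every element of the codomain has a preimage: 1 = g(1), 2 = g(6), 3 = g(10), 4 = g(3), 5 = g(4), 6 = g(9), 7 = g(7), 8 = g(2), 9 = g(8), 10 = g(5).
So g is surjective.
The image of g is {1, 2, 3, 4, 5, 6, 7, 8, 9, 10}, which has 10 elements.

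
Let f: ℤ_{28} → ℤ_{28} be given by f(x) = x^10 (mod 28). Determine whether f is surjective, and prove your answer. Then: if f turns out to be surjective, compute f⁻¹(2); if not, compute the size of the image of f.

8

f(6): Repeated squaring mod 28: 6^1 ≡ 6, 6^2 ≡ 6² = 36 ≡ 8, 6^4 ≡ 8² = 64 ≡ 8, 6^8 ≡ 8² = 64 ≡ 8. Since 10 = 8 + 2, 6^10 ≡ 8·8: 8·8 = 64 ≡ 8. So 6^10 ≡ 8 (mod 28).
f(8): Repeated squaring mod 28: 8^1 ≡ 8, 8^2 ≡ 8² = 64 ≡ 8, 8^4 ≡ 8² = 64 ≡ 8, 8^8 ≡ 8² = 64 ≡ 8. Since 10 = 8 + 2, 8^10 ≡ 8·8: 8·8 = 64 ≡ 8. So 8^10 ≡ 8 (mod 28).
So f(6) = f(8) = 8 while 6 ≠ 8, therefore f is not injective.
A non-injective map from the 28-element set ℤ_{28} to itself takes at most 27 distinct values, so it cannot be surjective. Therefore f is not surjective.
Since f is not surjective, we determine |image(f)|. Computing x^10 mod 28 for each x (by repeated squaring, reducing mod 28 at every step), the values f(0), f(1), …, f(27) are: 0, 1, 16, 25, 4, 9, 8, 21, 8, 9, 4, 25, 16, 1, 0, 1, 16, 25, 4, 9, 8, 21, 8, 9, 4, 25, 16, 1.
The distinct values are {0, 1, 4, 8, 9, 16, 21, 25}; there are 8 of them.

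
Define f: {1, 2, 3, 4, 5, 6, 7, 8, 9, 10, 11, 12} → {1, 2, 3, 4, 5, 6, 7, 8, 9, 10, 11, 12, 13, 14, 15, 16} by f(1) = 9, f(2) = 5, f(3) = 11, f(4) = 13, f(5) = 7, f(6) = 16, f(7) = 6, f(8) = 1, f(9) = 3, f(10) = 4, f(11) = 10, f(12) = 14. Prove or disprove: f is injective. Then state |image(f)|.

12

The values f(1), …, f(12) are 9, 5, 11, 13, 7, 16, 6, 1, 3, 4, 10, 14 — all distinct.
So f(s) = f(t) only when s = t, and f is injective.
The image of f is {1, 3, 4, 5, 6, 7, 9, 10, 11, 13, 14, 16}, which has 12 elements.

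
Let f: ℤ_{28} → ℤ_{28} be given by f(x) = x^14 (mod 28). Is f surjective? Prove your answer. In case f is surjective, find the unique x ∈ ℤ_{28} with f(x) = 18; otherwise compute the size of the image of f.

8

f(6): Repeated squaring mod 28: 6^1 ≡ 6, 6^2 ≡ 6² = 36 ≡ 8, 6^4 ≡ 8² = 64 ≡ 8, 6^8 ≡ 8² = 64 ≡ 8. Since 14 = 8 + 4 + 2, 6^14 ≡ 8·8·8: 8·8 = 64 ≡ 8, then 8·8 = 64 ≡ 8. So 6^14 ≡ 8 (mod 28).
f(8): Repeated squaring mod 28: 8^1 ≡ 8, 8^2 ≡ 8² = 64 ≡ 8, 8^4 ≡ 8² = 64 ≡ 8, 8^8 ≡ 8² = 64 ≡ 8. Since 14 = 8 + 4 + 2, 8^14 ≡ 8·8·8: 8·8 = 64 ≡ 8, then 8·8 = 64 ≡ 8. So 8^14 ≡ 8 (mod 28).
So f(6) = f(8) = 8 while 6 ≠ 8, hence f is not injective.
A non-injective map from the 28-element set ℤ_{28} to itself takes at most 27 distinct values, so it cannot be surjective. Hence f is not surjective.
Since f is not surjective, we determine |image(f)|. Computing x^14 mod 28 for each x (by repeated squaring, reducing mod 28 at every step), the values f(0), f(1), …, f(27) are: 0, 1, 4, 9, 16, 25, 8, 21, 8, 25, 16, 9, 4, 1, 0, 1, 4, 9, 16, 25, 8, 21, 8, 25, 16, 9, 4, 1.
The distinct values are {0, 1, 4, 8, 9, 16, 21, 25}; there are 8 of them.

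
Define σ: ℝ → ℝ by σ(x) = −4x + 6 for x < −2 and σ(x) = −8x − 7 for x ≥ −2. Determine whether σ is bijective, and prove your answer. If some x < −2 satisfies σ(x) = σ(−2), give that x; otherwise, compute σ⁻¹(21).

-15/4

Both pieces are strictly decreasing (slopes −4 and −8), so each is injective on its own interval.
The left piece maps (−∞, −2) onto (14, ∞); the right piece maps [−2, ∞) onto (−∞, 9].
The images leave a gap (14 has no preimage), so σ is not surjective, hence not bijective.
Because the two images are disjoint, no x < −2 has σ(x) = σ(−2), so we compute σ⁻¹(21): 21 lies in (14, ∞), so solve −4x + 6 = 21: x = (21 − 6)/(−4) = −15/4.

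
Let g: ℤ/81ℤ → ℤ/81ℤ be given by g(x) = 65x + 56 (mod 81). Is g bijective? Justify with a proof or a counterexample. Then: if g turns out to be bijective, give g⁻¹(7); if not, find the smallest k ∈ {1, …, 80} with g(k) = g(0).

If g(u) = g(v), then 65u ≡ 65v (mod 81). Because gcd(65, 81) = 1, we may cancel 65 to get u ≡ v (mod 81).
We now compute 65⁻¹ mod 81 explicitly. Euclid's algorithm: 81 = 1·65 + 16, 65 = 4·16 + 1; back-substituting gives 1 = 5·65 − 4·81, so 65⁻¹ ≡ 5 (mod 81).
Then y ↦ 5(y − 56) is a two-sided inverse to g, so every y ∈ ℤ/81ℤ has a preimage.
So g is bijective.
Since g is bijective, we compute g⁻¹(7): solve 65x + 56 ≡ 7 (mod 81), i.e. 65x ≡ 32 (mod 81).
Multiplying by 65⁻¹ = 5 gives x ≡ 5·32 = 160 = 1·81 + 79 ≡ 79 (mod 81).
Check: g(79) = 65·79 + 56 = 5191 = 64·81 + 7 ≡ 7 (mod 81).

79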